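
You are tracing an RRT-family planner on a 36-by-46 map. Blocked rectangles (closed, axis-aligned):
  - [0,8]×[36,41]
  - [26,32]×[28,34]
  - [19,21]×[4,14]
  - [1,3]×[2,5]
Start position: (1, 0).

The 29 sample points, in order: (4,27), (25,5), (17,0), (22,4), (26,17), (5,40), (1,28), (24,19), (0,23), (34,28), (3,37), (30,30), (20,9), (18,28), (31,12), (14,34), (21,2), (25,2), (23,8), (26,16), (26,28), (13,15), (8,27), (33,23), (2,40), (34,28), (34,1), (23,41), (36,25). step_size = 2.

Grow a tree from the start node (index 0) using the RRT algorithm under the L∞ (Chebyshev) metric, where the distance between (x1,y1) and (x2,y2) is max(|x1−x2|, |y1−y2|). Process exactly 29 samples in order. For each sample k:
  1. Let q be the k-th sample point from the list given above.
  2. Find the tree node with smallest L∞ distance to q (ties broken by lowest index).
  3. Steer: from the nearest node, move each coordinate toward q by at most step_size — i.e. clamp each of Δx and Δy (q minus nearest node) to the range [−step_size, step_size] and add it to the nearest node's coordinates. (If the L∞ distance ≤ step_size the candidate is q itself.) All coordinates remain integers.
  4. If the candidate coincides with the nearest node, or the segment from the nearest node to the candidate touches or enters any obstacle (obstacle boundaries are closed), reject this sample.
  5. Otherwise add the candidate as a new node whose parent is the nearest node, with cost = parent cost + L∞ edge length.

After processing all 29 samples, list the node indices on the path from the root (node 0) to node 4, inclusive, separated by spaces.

1. q=(4,27) nearest=0 d=27 new=(3,2) → blocked by [1,3]×[2,5], reject
2. q=(25,5) nearest=0 d=24 new=(3,2) → blocked by [1,3]×[2,5], reject
3. q=(17,0) nearest=0 d=16 new=(3,0) → add node 1 parent=0 cost=2
4. q=(22,4) nearest=1 d=19 new=(5,2) → add node 2 parent=1 cost=4
5. q=(26,17) nearest=2 d=21 new=(7,4) → add node 3 parent=2 cost=6
6. q=(5,40) nearest=3 d=36 new=(5,6) → add node 4 parent=3 cost=8
7. q=(1,28) nearest=4 d=22 new=(3,8) → add node 5 parent=4 cost=10
8. q=(24,19) nearest=3 d=17 new=(9,6) → add node 6 parent=3 cost=8
9. q=(0,23) nearest=5 d=15 new=(1,10) → add node 7 parent=5 cost=12
10. q=(34,28) nearest=6 d=25 new=(11,8) → add node 8 parent=6 cost=10
11. q=(3,37) nearest=7 d=27 new=(3,12) → add node 9 parent=7 cost=14
12. q=(30,30) nearest=8 d=22 new=(13,10) → add node 10 parent=8 cost=12
13. q=(20,9) nearest=10 d=7 new=(15,9) → add node 11 parent=10 cost=14
14. q=(18,28) nearest=9 d=16 new=(5,14) → add node 12 parent=9 cost=16
15. q=(31,12) nearest=11 d=16 new=(17,11) → add node 13 parent=11 cost=16
16. q=(14,34) nearest=12 d=20 new=(7,16) → add node 14 parent=12 cost=18
17. q=(21,2) nearest=11 d=7 new=(17,7) → add node 15 parent=11 cost=16
18. q=(25,2) nearest=15 d=8 new=(19,5) → blocked by [19,21]×[4,14], reject
19. q=(23,8) nearest=13 d=6 new=(19,9) → blocked by [19,21]×[4,14], reject
20. q=(26,16) nearest=13 d=9 new=(19,13) → blocked by [19,21]×[4,14], reject
21. q=(26,28) nearest=13 d=17 new=(19,13) → blocked by [19,21]×[4,14], reject
22. q=(13,15) nearest=13 d=4 new=(15,13) → add node 16 parent=13 cost=18
23. q=(8,27) nearest=14 d=11 new=(8,18) → add node 17 parent=14 cost=20
24. q=(33,23) nearest=13 d=16 new=(19,13) → blocked by [19,21]×[4,14], reject
25. q=(2,40) nearest=17 d=22 new=(6,20) → add node 18 parent=17 cost=22
26. q=(34,28) nearest=13 d=17 new=(19,13) → blocked by [19,21]×[4,14], reject
27. q=(34,1) nearest=13 d=17 new=(19,9) → blocked by [19,21]×[4,14], reject
28. q=(23,41) nearest=18 d=21 new=(8,22) → add node 19 parent=18 cost=24
29. q=(36,25) nearest=13 d=19 new=(19,13) → blocked by [19,21]×[4,14], reject

Path: 0 1 2 3 4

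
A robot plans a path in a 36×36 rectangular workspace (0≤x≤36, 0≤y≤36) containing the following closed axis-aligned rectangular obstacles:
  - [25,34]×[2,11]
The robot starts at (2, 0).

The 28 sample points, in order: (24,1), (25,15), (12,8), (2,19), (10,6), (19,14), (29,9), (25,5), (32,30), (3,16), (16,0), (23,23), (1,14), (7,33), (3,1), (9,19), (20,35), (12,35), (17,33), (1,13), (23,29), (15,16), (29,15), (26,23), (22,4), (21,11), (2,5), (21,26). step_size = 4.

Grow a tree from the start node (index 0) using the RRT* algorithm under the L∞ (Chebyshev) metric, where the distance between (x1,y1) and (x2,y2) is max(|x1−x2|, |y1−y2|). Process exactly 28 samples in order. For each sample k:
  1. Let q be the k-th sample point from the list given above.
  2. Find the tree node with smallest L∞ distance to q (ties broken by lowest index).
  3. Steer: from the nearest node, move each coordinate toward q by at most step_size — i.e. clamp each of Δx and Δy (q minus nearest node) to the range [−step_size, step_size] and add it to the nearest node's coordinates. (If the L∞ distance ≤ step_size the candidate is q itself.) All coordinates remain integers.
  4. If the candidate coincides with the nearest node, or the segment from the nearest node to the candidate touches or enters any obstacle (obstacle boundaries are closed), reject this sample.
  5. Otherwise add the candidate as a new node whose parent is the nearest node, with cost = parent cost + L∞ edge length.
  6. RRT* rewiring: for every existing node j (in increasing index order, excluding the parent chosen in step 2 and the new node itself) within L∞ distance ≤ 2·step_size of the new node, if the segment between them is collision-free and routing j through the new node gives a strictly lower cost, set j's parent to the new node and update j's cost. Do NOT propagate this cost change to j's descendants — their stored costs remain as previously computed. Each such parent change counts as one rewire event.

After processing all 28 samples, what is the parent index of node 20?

Parent of node 20: 27

1. q=(24,1) nearest=0 d=22 new=(6,1) → add node 1 parent=0 cost=4
2. q=(25,15) nearest=1 d=19 new=(10,5) → add node 2 parent=1 cost=8
3. q=(12,8) nearest=2 d=3 new=(12,8) → add node 3 parent=2 cost=11
4. q=(2,19) nearest=3 d=11 new=(8,12) → add node 4 parent=3 cost=15
5. q=(10,6) nearest=2 d=1 new=(10,6) → add node 5 parent=2 cost=9
6. q=(19,14) nearest=3 d=7 new=(16,12) → add node 6 parent=3 cost=15
7. q=(29,9) nearest=6 d=13 new=(20,9) → add node 7 parent=6 cost=19
8. q=(25,5) nearest=7 d=5 new=(24,5) → add node 8 parent=7 cost=23
9. q=(32,30) nearest=6 d=18 new=(20,16) → add node 9 parent=6 cost=19
10. q=(3,16) nearest=4 d=5 new=(4,16) → add node 10 parent=4 cost=19
11. q=(16,0) nearest=2 d=6 new=(14,1) → add node 11 parent=2 cost=12
12. q=(23,23) nearest=9 d=7 new=(23,20) → add node 12 parent=9 cost=23
13. q=(1,14) nearest=10 d=3 new=(1,14) → add node 13 parent=10 cost=22
14. q=(7,33) nearest=12 d=16 new=(19,24) → add node 14 parent=12 cost=27
15. q=(3,1) nearest=0 d=1 new=(3,1) → add node 15 parent=0 cost=1; rewire 5→15 (8<9)
16. q=(9,19) nearest=10 d=5 new=(8,19) → add node 16 parent=10 cost=23
17. q=(20,35) nearest=14 d=11 new=(20,28) → add node 17 parent=14 cost=31
18. q=(12,35) nearest=17 d=8 new=(16,32) → add node 18 parent=17 cost=35
19. q=(17,33) nearest=18 d=1 new=(17,33) → add node 19 parent=18 cost=36
20. q=(1,13) nearest=13 d=1 new=(1,13) → add node 20 parent=13 cost=23
21. q=(23,29) nearest=17 d=3 new=(23,29) → add node 21 parent=17 cost=34
22. q=(15,16) nearest=6 d=4 new=(15,16) → add node 22 parent=6 cost=19
23. q=(29,15) nearest=12 d=6 new=(27,16) → add node 23 parent=12 cost=27
24. q=(26,23) nearest=12 d=3 new=(26,23) → add node 24 parent=12 cost=26; rewire 21→24 (32<34)
25. q=(22,4) nearest=8 d=2 new=(22,4) → add node 25 parent=8 cost=25
26. q=(21,11) nearest=7 d=2 new=(21,11) → add node 26 parent=7 cost=21
27. q=(2,5) nearest=1 d=4 new=(2,5) → add node 27 parent=1 cost=8; rewire 20→27 (16<23)
28. q=(21,26) nearest=14 d=2 new=(21,26) → add node 28 parent=14 cost=29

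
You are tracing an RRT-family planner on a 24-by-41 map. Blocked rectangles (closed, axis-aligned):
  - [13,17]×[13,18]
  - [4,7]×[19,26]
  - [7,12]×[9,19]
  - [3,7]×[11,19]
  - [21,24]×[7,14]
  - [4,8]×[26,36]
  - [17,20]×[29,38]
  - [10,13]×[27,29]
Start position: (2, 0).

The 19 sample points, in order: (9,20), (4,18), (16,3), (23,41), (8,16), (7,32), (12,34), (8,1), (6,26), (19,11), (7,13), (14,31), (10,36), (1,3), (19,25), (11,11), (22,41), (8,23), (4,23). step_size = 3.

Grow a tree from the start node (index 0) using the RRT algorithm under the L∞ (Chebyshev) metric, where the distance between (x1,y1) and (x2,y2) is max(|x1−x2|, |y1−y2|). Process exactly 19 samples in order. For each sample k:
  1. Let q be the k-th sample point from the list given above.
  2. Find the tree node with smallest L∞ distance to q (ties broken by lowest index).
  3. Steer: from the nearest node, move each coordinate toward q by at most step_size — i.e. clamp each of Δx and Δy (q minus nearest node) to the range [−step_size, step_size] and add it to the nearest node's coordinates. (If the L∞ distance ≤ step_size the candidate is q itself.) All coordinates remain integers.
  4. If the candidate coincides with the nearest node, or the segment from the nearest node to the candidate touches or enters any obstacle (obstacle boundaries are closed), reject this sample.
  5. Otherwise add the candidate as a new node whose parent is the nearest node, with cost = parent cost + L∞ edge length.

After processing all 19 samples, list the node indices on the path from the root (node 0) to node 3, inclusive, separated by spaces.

1. q=(9,20) nearest=0 d=20 new=(5,3) → add node 1 parent=0 cost=3
2. q=(4,18) nearest=1 d=15 new=(4,6) → add node 2 parent=1 cost=6
3. q=(16,3) nearest=1 d=11 new=(8,3) → add node 3 parent=1 cost=6
4. q=(23,41) nearest=2 d=35 new=(7,9) → blocked by [7,12]×[9,19], reject
5. q=(8,16) nearest=2 d=10 new=(7,9) → blocked by [7,12]×[9,19], reject
6. q=(7,32) nearest=2 d=26 new=(7,9) → blocked by [7,12]×[9,19], reject
7. q=(12,34) nearest=2 d=28 new=(7,9) → blocked by [7,12]×[9,19], reject
8. q=(8,1) nearest=3 d=2 new=(8,1) → add node 4 parent=3 cost=8
9. q=(6,26) nearest=2 d=20 new=(6,9) → add node 5 parent=2 cost=9
10. q=(19,11) nearest=3 d=11 new=(11,6) → add node 6 parent=3 cost=9
11. q=(7,13) nearest=5 d=4 new=(7,12) → blocked by [7,12]×[9,19], reject
12. q=(14,31) nearest=5 d=22 new=(9,12) → blocked by [7,12]×[9,19], reject
13. q=(10,36) nearest=5 d=27 new=(9,12) → blocked by [7,12]×[9,19], reject
14. q=(1,3) nearest=0 d=3 new=(1,3) → add node 7 parent=0 cost=3
15. q=(19,25) nearest=5 d=16 new=(9,12) → blocked by [7,12]×[9,19], reject
16. q=(11,11) nearest=5 d=5 new=(9,11) → blocked by [7,12]×[9,19], reject
17. q=(22,41) nearest=5 d=32 new=(9,12) → blocked by [7,12]×[9,19], reject
18. q=(8,23) nearest=5 d=14 new=(8,12) → blocked by [7,12]×[9,19], reject
19. q=(4,23) nearest=5 d=14 new=(4,12) → blocked by [3,7]×[11,19], reject

Path: 0 1 3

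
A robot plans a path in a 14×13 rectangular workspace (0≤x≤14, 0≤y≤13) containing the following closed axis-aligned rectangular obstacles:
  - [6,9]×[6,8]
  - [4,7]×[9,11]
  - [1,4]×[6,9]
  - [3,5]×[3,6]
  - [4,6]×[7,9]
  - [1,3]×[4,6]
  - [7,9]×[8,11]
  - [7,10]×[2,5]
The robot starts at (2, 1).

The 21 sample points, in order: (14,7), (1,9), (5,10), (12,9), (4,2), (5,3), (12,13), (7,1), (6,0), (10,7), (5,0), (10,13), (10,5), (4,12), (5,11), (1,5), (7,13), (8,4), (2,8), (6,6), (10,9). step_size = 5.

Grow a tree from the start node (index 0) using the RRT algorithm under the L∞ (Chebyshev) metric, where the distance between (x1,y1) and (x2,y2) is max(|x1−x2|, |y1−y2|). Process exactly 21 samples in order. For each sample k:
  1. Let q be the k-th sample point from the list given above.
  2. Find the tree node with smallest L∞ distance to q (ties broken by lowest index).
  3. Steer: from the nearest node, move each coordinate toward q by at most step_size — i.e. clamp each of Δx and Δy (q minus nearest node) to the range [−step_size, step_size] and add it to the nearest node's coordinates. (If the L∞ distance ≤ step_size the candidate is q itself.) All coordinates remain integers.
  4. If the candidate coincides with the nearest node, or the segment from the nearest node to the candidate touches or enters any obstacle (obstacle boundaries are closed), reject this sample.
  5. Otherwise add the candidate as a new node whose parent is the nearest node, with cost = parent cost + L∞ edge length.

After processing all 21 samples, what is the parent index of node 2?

1. q=(14,7) nearest=0 d=12 new=(7,6) → blocked by [6,9]×[6,8], reject
2. q=(1,9) nearest=0 d=8 new=(1,6) → blocked by [1,4]×[6,9], reject
3. q=(5,10) nearest=0 d=9 new=(5,6) → blocked by [3,5]×[3,6], reject
4. q=(12,9) nearest=0 d=10 new=(7,6) → blocked by [6,9]×[6,8], reject
5. q=(4,2) nearest=0 d=2 new=(4,2) → add node 1 parent=0 cost=2
6. q=(5,3) nearest=1 d=1 new=(5,3) → blocked by [3,5]×[3,6], reject
7. q=(12,13) nearest=1 d=11 new=(9,7) → blocked by [6,9]×[6,8], reject
8. q=(7,1) nearest=1 d=3 new=(7,1) → add node 2 parent=1 cost=5
9. q=(6,0) nearest=2 d=1 new=(6,0) → add node 3 parent=2 cost=6
10. q=(10,7) nearest=1 d=6 new=(9,7) → blocked by [6,9]×[6,8], reject
11. q=(5,0) nearest=3 d=1 new=(5,0) → add node 4 parent=3 cost=7
12. q=(10,13) nearest=1 d=11 new=(9,7) → blocked by [6,9]×[6,8], reject
13. q=(10,5) nearest=2 d=4 new=(10,5) → blocked by [7,10]×[2,5], reject
14. q=(4,12) nearest=1 d=10 new=(4,7) → blocked by [1,4]×[6,9], reject
15. q=(5,11) nearest=1 d=9 new=(5,7) → blocked by [3,5]×[3,6], reject
16. q=(1,5) nearest=1 d=3 new=(1,5) → blocked by [3,5]×[3,6], reject
17. q=(7,13) nearest=1 d=11 new=(7,7) → blocked by [6,9]×[6,8], reject
18. q=(8,4) nearest=2 d=3 new=(8,4) → blocked by [7,10]×[2,5], reject
19. q=(2,8) nearest=1 d=6 new=(2,7) → blocked by [1,4]×[6,9], reject
20. q=(6,6) nearest=1 d=4 new=(6,6) → blocked by [6,9]×[6,8], reject
21. q=(10,9) nearest=1 d=7 new=(9,7) → blocked by [6,9]×[6,8], reject

Parent of node 2: 1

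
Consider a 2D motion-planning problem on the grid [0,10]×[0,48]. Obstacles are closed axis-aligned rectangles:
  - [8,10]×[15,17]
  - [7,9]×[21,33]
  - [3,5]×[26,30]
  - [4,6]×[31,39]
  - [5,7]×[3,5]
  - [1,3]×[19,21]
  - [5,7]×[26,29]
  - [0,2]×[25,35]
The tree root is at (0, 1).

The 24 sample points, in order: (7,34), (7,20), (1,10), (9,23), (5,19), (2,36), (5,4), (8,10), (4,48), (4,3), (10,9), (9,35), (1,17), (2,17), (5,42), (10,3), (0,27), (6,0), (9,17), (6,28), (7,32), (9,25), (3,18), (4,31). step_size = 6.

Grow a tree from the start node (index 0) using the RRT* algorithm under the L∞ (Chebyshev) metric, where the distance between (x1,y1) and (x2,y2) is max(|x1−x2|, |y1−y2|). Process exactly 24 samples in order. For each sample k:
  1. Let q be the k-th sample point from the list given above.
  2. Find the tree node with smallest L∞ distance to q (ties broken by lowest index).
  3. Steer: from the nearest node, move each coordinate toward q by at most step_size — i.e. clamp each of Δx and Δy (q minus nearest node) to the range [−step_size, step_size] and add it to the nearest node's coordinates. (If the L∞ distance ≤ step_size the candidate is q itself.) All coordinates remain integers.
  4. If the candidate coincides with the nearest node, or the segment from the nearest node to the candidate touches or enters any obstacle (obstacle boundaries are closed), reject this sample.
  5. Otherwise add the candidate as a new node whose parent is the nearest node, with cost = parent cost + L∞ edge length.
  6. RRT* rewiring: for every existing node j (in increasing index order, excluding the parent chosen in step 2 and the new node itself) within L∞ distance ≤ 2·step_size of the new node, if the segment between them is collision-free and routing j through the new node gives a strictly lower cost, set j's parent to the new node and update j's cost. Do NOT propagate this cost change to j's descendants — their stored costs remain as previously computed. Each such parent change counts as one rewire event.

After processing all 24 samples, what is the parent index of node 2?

1. q=(7,34) nearest=0 d=33 new=(6,7) → add node 1 parent=0 cost=6
2. q=(7,20) nearest=1 d=13 new=(7,13) → add node 2 parent=1 cost=12
3. q=(1,10) nearest=1 d=5 new=(1,10) → add node 3 parent=1 cost=11
4. q=(9,23) nearest=2 d=10 new=(9,19) → blocked by [8,10]×[15,17], reject
5. q=(5,19) nearest=2 d=6 new=(5,19) → add node 4 parent=2 cost=18
6. q=(2,36) nearest=4 d=17 new=(2,25) → blocked by [0,2]×[25,35], reject
7. q=(5,4) nearest=1 d=3 new=(5,4) → blocked by [5,7]×[3,5], reject
8. q=(8,10) nearest=1 d=3 new=(8,10) → add node 5 parent=1 cost=9
9. q=(4,48) nearest=4 d=29 new=(4,25) → add node 6 parent=4 cost=24
10. q=(4,3) nearest=0 d=4 new=(4,3) → add node 7 parent=0 cost=4
11. q=(10,9) nearest=5 d=2 new=(10,9) → add node 8 parent=5 cost=11
12. q=(9,35) nearest=6 d=10 new=(9,31) → blocked by [7,9]×[21,33], reject
13. q=(1,17) nearest=4 d=4 new=(1,17) → add node 9 parent=4 cost=22
14. q=(2,17) nearest=9 d=1 new=(2,17) → add node 10 parent=9 cost=23
15. q=(5,42) nearest=6 d=17 new=(5,31) → blocked by [3,5]×[26,30], reject
16. q=(10,3) nearest=1 d=4 new=(10,3) → add node 11 parent=1 cost=10
17. q=(0,27) nearest=6 d=4 new=(0,27) → blocked by [0,2]×[25,35], reject
18. q=(6,0) nearest=7 d=3 new=(6,0) → add node 12 parent=7 cost=7
19. q=(9,17) nearest=2 d=4 new=(9,17) → blocked by [8,10]×[15,17], reject
20. q=(6,28) nearest=6 d=3 new=(6,28) → blocked by [3,5]×[26,30], reject
21. q=(7,32) nearest=6 d=7 new=(7,31) → blocked by [7,9]×[21,33], reject
22. q=(9,25) nearest=6 d=5 new=(9,25) → blocked by [7,9]×[21,33], reject
23. q=(3,18) nearest=10 d=1 new=(3,18) → add node 13 parent=10 cost=24
24. q=(4,31) nearest=6 d=6 new=(4,31) → blocked by [3,5]×[26,30], reject

Parent of node 2: 1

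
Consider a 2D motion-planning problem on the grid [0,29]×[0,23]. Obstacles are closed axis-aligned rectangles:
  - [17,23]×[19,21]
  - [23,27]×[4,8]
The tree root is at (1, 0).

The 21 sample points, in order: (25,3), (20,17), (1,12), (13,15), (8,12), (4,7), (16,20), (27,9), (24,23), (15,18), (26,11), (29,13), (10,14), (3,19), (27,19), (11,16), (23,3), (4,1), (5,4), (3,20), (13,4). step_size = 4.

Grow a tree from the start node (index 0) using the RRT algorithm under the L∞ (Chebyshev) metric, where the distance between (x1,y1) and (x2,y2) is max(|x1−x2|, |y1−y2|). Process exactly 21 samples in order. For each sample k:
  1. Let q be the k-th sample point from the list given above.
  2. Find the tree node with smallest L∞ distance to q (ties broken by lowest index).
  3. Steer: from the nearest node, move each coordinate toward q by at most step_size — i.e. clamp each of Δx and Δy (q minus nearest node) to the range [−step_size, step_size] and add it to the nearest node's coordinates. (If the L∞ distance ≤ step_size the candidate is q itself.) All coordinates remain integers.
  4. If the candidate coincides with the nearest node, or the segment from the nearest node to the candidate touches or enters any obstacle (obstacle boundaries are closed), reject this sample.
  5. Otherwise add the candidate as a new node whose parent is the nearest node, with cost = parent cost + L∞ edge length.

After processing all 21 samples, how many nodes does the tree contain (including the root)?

1. q=(25,3) nearest=0 d=24 new=(5,3) → add node 1 parent=0 cost=4
2. q=(20,17) nearest=1 d=15 new=(9,7) → add node 2 parent=1 cost=8
3. q=(1,12) nearest=2 d=8 new=(5,11) → add node 3 parent=2 cost=12
4. q=(13,15) nearest=2 d=8 new=(13,11) → add node 4 parent=2 cost=12
5. q=(8,12) nearest=3 d=3 new=(8,12) → add node 5 parent=3 cost=15
6. q=(4,7) nearest=1 d=4 new=(4,7) → add node 6 parent=1 cost=8
7. q=(16,20) nearest=5 d=8 new=(12,16) → add node 7 parent=5 cost=19
8. q=(27,9) nearest=4 d=14 new=(17,9) → add node 8 parent=4 cost=16
9. q=(24,23) nearest=4 d=12 new=(17,15) → add node 9 parent=4 cost=16
10. q=(15,18) nearest=7 d=3 new=(15,18) → add node 10 parent=7 cost=22
11. q=(26,11) nearest=8 d=9 new=(21,11) → add node 11 parent=8 cost=20
12. q=(29,13) nearest=11 d=8 new=(25,13) → add node 12 parent=11 cost=24
13. q=(10,14) nearest=5 d=2 new=(10,14) → add node 13 parent=5 cost=17
14. q=(3,19) nearest=5 d=7 new=(4,16) → add node 14 parent=5 cost=19
15. q=(27,19) nearest=12 d=6 new=(27,17) → add node 15 parent=12 cost=28
16. q=(11,16) nearest=7 d=1 new=(11,16) → add node 16 parent=7 cost=20
17. q=(23,3) nearest=8 d=6 new=(21,5) → add node 17 parent=8 cost=20
18. q=(4,1) nearest=1 d=2 new=(4,1) → add node 18 parent=1 cost=6
19. q=(5,4) nearest=1 d=1 new=(5,4) → add node 19 parent=1 cost=5
20. q=(3,20) nearest=14 d=4 new=(3,20) → add node 20 parent=14 cost=23
21. q=(13,4) nearest=2 d=4 new=(13,4) → add node 21 parent=2 cost=12

Node count: 22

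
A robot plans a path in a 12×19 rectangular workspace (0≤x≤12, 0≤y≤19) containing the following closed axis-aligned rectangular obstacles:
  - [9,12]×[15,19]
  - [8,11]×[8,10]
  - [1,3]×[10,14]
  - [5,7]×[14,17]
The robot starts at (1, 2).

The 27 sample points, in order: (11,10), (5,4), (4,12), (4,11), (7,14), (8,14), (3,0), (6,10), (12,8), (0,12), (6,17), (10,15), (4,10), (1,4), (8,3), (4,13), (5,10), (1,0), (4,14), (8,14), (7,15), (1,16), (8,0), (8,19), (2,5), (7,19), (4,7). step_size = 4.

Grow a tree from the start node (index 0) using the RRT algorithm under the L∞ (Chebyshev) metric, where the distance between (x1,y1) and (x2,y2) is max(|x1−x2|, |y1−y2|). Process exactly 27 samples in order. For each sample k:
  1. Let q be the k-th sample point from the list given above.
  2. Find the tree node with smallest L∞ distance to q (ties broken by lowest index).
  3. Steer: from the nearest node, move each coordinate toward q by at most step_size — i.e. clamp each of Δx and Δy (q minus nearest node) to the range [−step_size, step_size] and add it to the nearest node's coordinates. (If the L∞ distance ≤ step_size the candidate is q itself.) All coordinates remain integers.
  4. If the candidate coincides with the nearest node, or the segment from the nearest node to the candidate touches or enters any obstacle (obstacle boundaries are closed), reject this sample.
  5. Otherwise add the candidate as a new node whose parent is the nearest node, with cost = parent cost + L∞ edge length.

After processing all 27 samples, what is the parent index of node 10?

1. q=(11,10) nearest=0 d=10 new=(5,6) → add node 1 parent=0 cost=4
2. q=(5,4) nearest=1 d=2 new=(5,4) → add node 2 parent=1 cost=6
3. q=(4,12) nearest=1 d=6 new=(4,10) → add node 3 parent=1 cost=8
4. q=(4,11) nearest=3 d=1 new=(4,11) → add node 4 parent=3 cost=9
5. q=(7,14) nearest=4 d=3 new=(7,14) → blocked by [5,7]×[14,17], reject
6. q=(8,14) nearest=3 d=4 new=(8,14) → add node 5 parent=3 cost=12
7. q=(3,0) nearest=0 d=2 new=(3,0) → add node 6 parent=0 cost=2
8. q=(6,10) nearest=3 d=2 new=(6,10) → add node 7 parent=3 cost=10
9. q=(12,8) nearest=5 d=6 new=(12,10) → add node 8 parent=5 cost=16
10. q=(0,12) nearest=3 d=4 new=(0,12) → blocked by [1,3]×[10,14], reject
11. q=(6,17) nearest=5 d=3 new=(6,17) → blocked by [5,7]×[14,17], reject
12. q=(10,15) nearest=5 d=2 new=(10,15) → blocked by [9,12]×[15,19], reject
13. q=(4,10) nearest=3 d=0 → coincident, reject
14. q=(1,4) nearest=0 d=2 new=(1,4) → add node 9 parent=0 cost=2
15. q=(8,3) nearest=1 d=3 new=(8,3) → add node 10 parent=1 cost=7
16. q=(4,13) nearest=4 d=2 new=(4,13) → add node 11 parent=4 cost=11
17. q=(5,10) nearest=3 d=1 new=(5,10) → add node 12 parent=3 cost=9
18. q=(1,0) nearest=0 d=2 new=(1,0) → add node 13 parent=0 cost=2
19. q=(4,14) nearest=11 d=1 new=(4,14) → add node 14 parent=11 cost=12
20. q=(8,14) nearest=5 d=0 → coincident, reject
21. q=(7,15) nearest=5 d=1 new=(7,15) → blocked by [5,7]×[14,17], reject
22. q=(1,16) nearest=11 d=3 new=(1,16) → blocked by [1,3]×[10,14], reject
23. q=(8,0) nearest=10 d=3 new=(8,0) → add node 15 parent=10 cost=10
24. q=(8,19) nearest=5 d=5 new=(8,18) → add node 16 parent=5 cost=16
25. q=(2,5) nearest=9 d=1 new=(2,5) → add node 17 parent=9 cost=3
26. q=(7,19) nearest=16 d=1 new=(7,19) → add node 18 parent=16 cost=17
27. q=(4,7) nearest=1 d=1 new=(4,7) → add node 19 parent=1 cost=5

Parent of node 10: 1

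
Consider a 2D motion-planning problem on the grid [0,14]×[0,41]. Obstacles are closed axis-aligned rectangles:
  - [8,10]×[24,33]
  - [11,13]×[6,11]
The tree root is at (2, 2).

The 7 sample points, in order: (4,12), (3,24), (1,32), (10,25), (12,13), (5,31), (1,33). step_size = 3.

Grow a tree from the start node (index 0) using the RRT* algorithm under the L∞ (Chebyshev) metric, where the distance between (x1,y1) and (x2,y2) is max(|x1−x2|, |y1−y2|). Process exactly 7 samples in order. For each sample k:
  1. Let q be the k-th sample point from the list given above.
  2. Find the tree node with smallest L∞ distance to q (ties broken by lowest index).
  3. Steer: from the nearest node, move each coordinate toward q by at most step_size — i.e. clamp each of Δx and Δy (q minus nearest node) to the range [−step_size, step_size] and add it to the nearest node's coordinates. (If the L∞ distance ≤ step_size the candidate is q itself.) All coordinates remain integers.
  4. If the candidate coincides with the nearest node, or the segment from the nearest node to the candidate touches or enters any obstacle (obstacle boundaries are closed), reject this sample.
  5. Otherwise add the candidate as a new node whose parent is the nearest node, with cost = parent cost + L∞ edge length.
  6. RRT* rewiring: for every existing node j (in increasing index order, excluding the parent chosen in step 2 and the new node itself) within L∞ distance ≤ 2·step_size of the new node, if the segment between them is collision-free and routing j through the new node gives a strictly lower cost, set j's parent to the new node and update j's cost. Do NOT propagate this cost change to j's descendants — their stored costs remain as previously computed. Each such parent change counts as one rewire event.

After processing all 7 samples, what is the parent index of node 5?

1. q=(4,12) nearest=0 d=10 new=(4,5) → add node 1 parent=0 cost=3
2. q=(3,24) nearest=1 d=19 new=(3,8) → add node 2 parent=1 cost=6
3. q=(1,32) nearest=2 d=24 new=(1,11) → add node 3 parent=2 cost=9
4. q=(10,25) nearest=3 d=14 new=(4,14) → add node 4 parent=3 cost=12
5. q=(12,13) nearest=1 d=8 new=(7,8) → add node 5 parent=1 cost=6
6. q=(5,31) nearest=4 d=17 new=(5,17) → add node 6 parent=4 cost=15
7. q=(1,33) nearest=6 d=16 new=(2,20) → add node 7 parent=6 cost=18

Parent of node 5: 1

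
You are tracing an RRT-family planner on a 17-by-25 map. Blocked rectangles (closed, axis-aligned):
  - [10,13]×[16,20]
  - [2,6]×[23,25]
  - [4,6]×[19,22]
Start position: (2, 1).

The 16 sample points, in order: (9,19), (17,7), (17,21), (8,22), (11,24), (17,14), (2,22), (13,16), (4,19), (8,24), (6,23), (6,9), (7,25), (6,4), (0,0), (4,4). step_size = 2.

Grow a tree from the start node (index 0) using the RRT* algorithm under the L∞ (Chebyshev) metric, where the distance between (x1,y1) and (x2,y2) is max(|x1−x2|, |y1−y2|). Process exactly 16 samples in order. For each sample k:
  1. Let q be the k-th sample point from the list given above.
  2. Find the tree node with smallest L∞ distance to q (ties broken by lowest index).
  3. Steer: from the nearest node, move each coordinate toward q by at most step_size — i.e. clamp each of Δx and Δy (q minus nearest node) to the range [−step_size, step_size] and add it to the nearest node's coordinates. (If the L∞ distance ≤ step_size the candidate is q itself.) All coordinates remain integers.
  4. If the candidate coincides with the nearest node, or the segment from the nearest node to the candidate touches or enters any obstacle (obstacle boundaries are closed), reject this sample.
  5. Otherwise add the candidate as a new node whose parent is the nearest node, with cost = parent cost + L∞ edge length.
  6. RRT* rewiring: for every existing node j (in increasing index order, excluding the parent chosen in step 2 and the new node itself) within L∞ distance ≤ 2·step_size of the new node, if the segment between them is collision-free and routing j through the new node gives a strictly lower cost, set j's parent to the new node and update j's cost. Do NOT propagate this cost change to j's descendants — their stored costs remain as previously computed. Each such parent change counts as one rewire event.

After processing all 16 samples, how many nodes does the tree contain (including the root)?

Node count: 16

1. q=(9,19) nearest=0 d=18 new=(4,3) → add node 1 parent=0 cost=2
2. q=(17,7) nearest=1 d=13 new=(6,5) → add node 2 parent=1 cost=4
3. q=(17,21) nearest=2 d=16 new=(8,7) → add node 3 parent=2 cost=6
4. q=(8,22) nearest=3 d=15 new=(8,9) → add node 4 parent=3 cost=8
5. q=(11,24) nearest=4 d=15 new=(10,11) → add node 5 parent=4 cost=10
6. q=(17,14) nearest=5 d=7 new=(12,13) → add node 6 parent=5 cost=12
7. q=(2,22) nearest=6 d=10 new=(10,15) → add node 7 parent=6 cost=14
8. q=(13,16) nearest=6 d=3 new=(13,15) → add node 8 parent=6 cost=14
9. q=(4,19) nearest=7 d=6 new=(8,17) → add node 9 parent=7 cost=16
10. q=(8,24) nearest=9 d=7 new=(8,19) → add node 10 parent=9 cost=18
11. q=(6,23) nearest=10 d=4 new=(6,21) → blocked by [4,6]×[19,22], reject
12. q=(6,9) nearest=3 d=2 new=(6,9) → add node 11 parent=3 cost=8
13. q=(7,25) nearest=10 d=6 new=(7,21) → add node 12 parent=10 cost=20
14. q=(6,4) nearest=2 d=1 new=(6,4) → add node 13 parent=2 cost=5
15. q=(0,0) nearest=0 d=2 new=(0,0) → add node 14 parent=0 cost=2
16. q=(4,4) nearest=1 d=1 new=(4,4) → add node 15 parent=1 cost=3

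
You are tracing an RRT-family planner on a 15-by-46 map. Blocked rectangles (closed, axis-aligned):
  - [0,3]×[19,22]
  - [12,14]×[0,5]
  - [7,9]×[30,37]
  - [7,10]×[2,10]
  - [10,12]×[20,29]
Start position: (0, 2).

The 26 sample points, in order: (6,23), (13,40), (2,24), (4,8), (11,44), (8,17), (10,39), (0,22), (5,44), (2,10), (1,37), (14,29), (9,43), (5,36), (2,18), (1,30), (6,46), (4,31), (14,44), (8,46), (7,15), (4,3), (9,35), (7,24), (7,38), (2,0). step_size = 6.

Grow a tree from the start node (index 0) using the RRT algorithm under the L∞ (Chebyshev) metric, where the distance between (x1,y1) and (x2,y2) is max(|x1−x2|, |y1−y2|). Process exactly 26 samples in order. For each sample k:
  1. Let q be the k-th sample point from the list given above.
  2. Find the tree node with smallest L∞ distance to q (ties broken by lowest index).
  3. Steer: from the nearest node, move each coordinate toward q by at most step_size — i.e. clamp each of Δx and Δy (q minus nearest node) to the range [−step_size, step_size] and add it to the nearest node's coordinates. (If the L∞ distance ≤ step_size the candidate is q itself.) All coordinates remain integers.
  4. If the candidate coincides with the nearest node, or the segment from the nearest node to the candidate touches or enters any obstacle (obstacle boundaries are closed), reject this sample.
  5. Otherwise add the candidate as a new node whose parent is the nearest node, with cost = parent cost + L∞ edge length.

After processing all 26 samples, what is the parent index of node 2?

Parent of node 2: 1

1. q=(6,23) nearest=0 d=21 new=(6,8) → add node 1 parent=0 cost=6
2. q=(13,40) nearest=1 d=32 new=(12,14) → blocked by [7,10]×[2,10], reject
3. q=(2,24) nearest=1 d=16 new=(2,14) → add node 2 parent=1 cost=12
4. q=(4,8) nearest=1 d=2 new=(4,8) → add node 3 parent=1 cost=8
5. q=(11,44) nearest=2 d=30 new=(8,20) → add node 4 parent=2 cost=18
6. q=(8,17) nearest=4 d=3 new=(8,17) → add node 5 parent=4 cost=21
7. q=(10,39) nearest=4 d=19 new=(10,26) → blocked by [10,12]×[20,29], reject
8. q=(0,22) nearest=2 d=8 new=(0,20) → blocked by [0,3]×[19,22], reject
9. q=(5,44) nearest=4 d=24 new=(5,26) → add node 6 parent=4 cost=24
10. q=(2,10) nearest=3 d=2 new=(2,10) → add node 7 parent=3 cost=10
11. q=(1,37) nearest=6 d=11 new=(1,32) → add node 8 parent=6 cost=30
12. q=(14,29) nearest=4 d=9 new=(14,26) → blocked by [10,12]×[20,29], reject
13. q=(9,43) nearest=8 d=11 new=(7,38) → add node 9 parent=8 cost=36
14. q=(5,36) nearest=9 d=2 new=(5,36) → add node 10 parent=9 cost=38
15. q=(2,18) nearest=2 d=4 new=(2,18) → add node 11 parent=2 cost=16
16. q=(1,30) nearest=8 d=2 new=(1,30) → add node 12 parent=8 cost=32
17. q=(6,46) nearest=9 d=8 new=(6,44) → add node 13 parent=9 cost=42
18. q=(4,31) nearest=8 d=3 new=(4,31) → add node 14 parent=8 cost=33
19. q=(14,44) nearest=9 d=7 new=(13,44) → add node 15 parent=9 cost=42
20. q=(8,46) nearest=13 d=2 new=(8,46) → add node 16 parent=13 cost=44
21. q=(7,15) nearest=5 d=2 new=(7,15) → add node 17 parent=5 cost=23
22. q=(4,3) nearest=0 d=4 new=(4,3) → add node 18 parent=0 cost=4
23. q=(9,35) nearest=9 d=3 new=(9,35) → blocked by [7,9]×[30,37], reject
24. q=(7,24) nearest=6 d=2 new=(7,24) → add node 19 parent=6 cost=26
25. q=(7,38) nearest=9 d=0 → coincident, reject
26. q=(2,0) nearest=0 d=2 new=(2,0) → add node 20 parent=0 cost=2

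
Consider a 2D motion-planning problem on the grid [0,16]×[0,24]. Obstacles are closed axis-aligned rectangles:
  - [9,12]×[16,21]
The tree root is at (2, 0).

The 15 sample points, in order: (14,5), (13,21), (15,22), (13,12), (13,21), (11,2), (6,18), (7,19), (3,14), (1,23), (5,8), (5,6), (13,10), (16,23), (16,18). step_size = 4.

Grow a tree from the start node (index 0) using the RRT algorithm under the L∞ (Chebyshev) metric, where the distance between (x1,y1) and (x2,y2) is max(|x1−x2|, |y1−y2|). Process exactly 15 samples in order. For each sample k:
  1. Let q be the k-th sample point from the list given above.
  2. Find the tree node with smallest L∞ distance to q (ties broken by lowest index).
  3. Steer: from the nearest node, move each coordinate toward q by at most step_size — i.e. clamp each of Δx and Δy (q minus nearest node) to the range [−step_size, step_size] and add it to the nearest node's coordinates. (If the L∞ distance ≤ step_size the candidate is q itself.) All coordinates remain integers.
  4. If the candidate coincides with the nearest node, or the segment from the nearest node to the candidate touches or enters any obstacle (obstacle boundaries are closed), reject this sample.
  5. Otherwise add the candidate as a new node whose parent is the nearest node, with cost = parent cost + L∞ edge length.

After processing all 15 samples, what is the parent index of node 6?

Parent of node 6: 1

1. q=(14,5) nearest=0 d=12 new=(6,4) → add node 1 parent=0 cost=4
2. q=(13,21) nearest=1 d=17 new=(10,8) → add node 2 parent=1 cost=8
3. q=(15,22) nearest=2 d=14 new=(14,12) → add node 3 parent=2 cost=12
4. q=(13,12) nearest=3 d=1 new=(13,12) → add node 4 parent=3 cost=13
5. q=(13,21) nearest=3 d=9 new=(13,16) → add node 5 parent=3 cost=16
6. q=(11,2) nearest=1 d=5 new=(10,2) → add node 6 parent=1 cost=8
7. q=(6,18) nearest=4 d=7 new=(9,16) → blocked by [9,12]×[16,21], reject
8. q=(7,19) nearest=5 d=6 new=(9,19) → blocked by [9,12]×[16,21], reject
9. q=(3,14) nearest=2 d=7 new=(6,12) → add node 7 parent=2 cost=12
10. q=(1,23) nearest=7 d=11 new=(2,16) → add node 8 parent=7 cost=16
11. q=(5,8) nearest=1 d=4 new=(5,8) → add node 9 parent=1 cost=8
12. q=(5,6) nearest=1 d=2 new=(5,6) → add node 10 parent=1 cost=6
13. q=(13,10) nearest=3 d=2 new=(13,10) → add node 11 parent=3 cost=14
14. q=(16,23) nearest=5 d=7 new=(16,20) → add node 12 parent=5 cost=20
15. q=(16,18) nearest=12 d=2 new=(16,18) → add node 13 parent=12 cost=22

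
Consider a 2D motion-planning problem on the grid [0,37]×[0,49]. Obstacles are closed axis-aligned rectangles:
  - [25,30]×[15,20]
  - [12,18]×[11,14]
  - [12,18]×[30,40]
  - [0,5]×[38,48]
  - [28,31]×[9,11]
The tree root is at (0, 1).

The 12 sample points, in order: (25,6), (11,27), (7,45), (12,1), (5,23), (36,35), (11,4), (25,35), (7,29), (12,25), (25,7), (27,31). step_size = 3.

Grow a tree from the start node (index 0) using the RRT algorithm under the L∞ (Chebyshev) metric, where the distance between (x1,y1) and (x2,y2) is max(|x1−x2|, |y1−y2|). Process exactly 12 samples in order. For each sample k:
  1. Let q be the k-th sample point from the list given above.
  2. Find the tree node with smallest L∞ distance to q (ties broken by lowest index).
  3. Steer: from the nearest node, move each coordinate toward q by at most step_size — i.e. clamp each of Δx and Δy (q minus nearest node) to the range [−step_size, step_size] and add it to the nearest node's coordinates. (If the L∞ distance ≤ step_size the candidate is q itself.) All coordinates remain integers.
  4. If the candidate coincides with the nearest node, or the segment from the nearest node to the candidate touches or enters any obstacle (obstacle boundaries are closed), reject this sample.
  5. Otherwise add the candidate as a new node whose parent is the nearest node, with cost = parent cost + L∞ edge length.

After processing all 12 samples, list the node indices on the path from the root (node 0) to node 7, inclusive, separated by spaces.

1. q=(25,6) nearest=0 d=25 new=(3,4) → add node 1 parent=0 cost=3
2. q=(11,27) nearest=1 d=23 new=(6,7) → add node 2 parent=1 cost=6
3. q=(7,45) nearest=2 d=38 new=(7,10) → add node 3 parent=2 cost=9
4. q=(12,1) nearest=2 d=6 new=(9,4) → add node 4 parent=2 cost=9
5. q=(5,23) nearest=3 d=13 new=(5,13) → add node 5 parent=3 cost=12
6. q=(36,35) nearest=3 d=29 new=(10,13) → add node 6 parent=3 cost=12
7. q=(11,4) nearest=4 d=2 new=(11,4) → add node 7 parent=4 cost=11
8. q=(25,35) nearest=5 d=22 new=(8,16) → add node 8 parent=5 cost=15
9. q=(7,29) nearest=8 d=13 new=(7,19) → add node 9 parent=8 cost=18
10. q=(12,25) nearest=9 d=6 new=(10,22) → add node 10 parent=9 cost=21
11. q=(25,7) nearest=7 d=14 new=(14,7) → add node 11 parent=7 cost=14
12. q=(27,31) nearest=10 d=17 new=(13,25) → add node 12 parent=10 cost=24

Path: 0 1 2 4 7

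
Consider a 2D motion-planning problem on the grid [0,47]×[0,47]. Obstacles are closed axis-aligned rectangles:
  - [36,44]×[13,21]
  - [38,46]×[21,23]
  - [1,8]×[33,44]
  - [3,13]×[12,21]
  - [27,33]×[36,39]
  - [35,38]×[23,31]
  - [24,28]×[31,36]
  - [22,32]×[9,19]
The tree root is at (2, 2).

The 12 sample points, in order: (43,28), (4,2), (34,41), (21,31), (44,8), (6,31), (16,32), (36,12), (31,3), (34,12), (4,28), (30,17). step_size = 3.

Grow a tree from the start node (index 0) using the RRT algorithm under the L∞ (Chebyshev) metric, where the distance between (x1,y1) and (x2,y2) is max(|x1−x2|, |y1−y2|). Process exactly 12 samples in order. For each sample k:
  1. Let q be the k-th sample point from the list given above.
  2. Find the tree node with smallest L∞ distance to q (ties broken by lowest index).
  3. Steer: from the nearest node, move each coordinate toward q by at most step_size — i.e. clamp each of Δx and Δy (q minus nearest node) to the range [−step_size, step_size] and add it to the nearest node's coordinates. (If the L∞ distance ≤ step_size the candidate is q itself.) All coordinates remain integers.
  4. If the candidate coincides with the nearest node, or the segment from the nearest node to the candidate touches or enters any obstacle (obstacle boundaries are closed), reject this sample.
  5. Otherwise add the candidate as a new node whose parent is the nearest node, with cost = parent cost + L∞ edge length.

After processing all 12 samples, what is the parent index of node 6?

1. q=(43,28) nearest=0 d=41 new=(5,5) → add node 1 parent=0 cost=3
2. q=(4,2) nearest=0 d=2 new=(4,2) → add node 2 parent=0 cost=2
3. q=(34,41) nearest=1 d=36 new=(8,8) → add node 3 parent=1 cost=6
4. q=(21,31) nearest=3 d=23 new=(11,11) → add node 4 parent=3 cost=9
5. q=(44,8) nearest=4 d=33 new=(14,8) → add node 5 parent=4 cost=12
6. q=(6,31) nearest=4 d=20 new=(8,14) → blocked by [3,13]×[12,21], reject
7. q=(16,32) nearest=4 d=21 new=(14,14) → blocked by [3,13]×[12,21], reject
8. q=(36,12) nearest=5 d=22 new=(17,11) → add node 6 parent=5 cost=15
9. q=(31,3) nearest=6 d=14 new=(20,8) → add node 7 parent=6 cost=18
10. q=(34,12) nearest=7 d=14 new=(23,11) → blocked by [22,32]×[9,19], reject
11. q=(4,28) nearest=4 d=17 new=(8,14) → blocked by [3,13]×[12,21], reject
12. q=(30,17) nearest=7 d=10 new=(23,11) → blocked by [22,32]×[9,19], reject

Parent of node 6: 5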